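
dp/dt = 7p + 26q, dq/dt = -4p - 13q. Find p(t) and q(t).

p(t) = 3K_1e^(-3t)sin(2t) - 2K_1e^(-3t)cos(2t) - 2K_2e^(-3t)sin(2t) - 3K_2e^(-3t)cos(2t), q(t) = -K_1e^(-3t)sin(2t) + K_1e^(-3t)cos(2t) + K_2e^(-3t)sin(2t) + K_2e^(-3t)cos(2t)

Coefficient matrix A = [[7, 26], [-4, -13]].
Characteristic polynomial det(A - λI) = λ^2 + 6λ + 13 = 0.
Eigenvalues λ = -3 ± 2i (complex conjugate pair).
For λ=-3+2i: an eigenvector is (-2,1) - i(3,-1) = (-2 - 3i, 1 + i).
A real fundamental pair from Re and Im of e^((-3+2i)t)v: X_1 = e^(-3t)(cos(2t)·(-2,1) + sin(2t)·(3,-1)), X_2 = e^(-3t)(sin(2t)·(-2,1) - cos(2t)·(3,-1)).
General solution: K_1X_1 + K_2X_2.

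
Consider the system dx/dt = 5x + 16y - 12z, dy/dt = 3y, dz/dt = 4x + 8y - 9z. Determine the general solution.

x(t) = 4c_1e^(3t) - 3c_2e^(-3t) + 2c_3e^(-t), y(t) = c_1e^(3t), z(t) = 2c_1e^(3t) - 2c_2e^(-3t) + c_3e^(-t)

Coefficient matrix A = [[5, 16, -12], [0, 3, 0], [4, 8, -9]].
det(A - λI) = 0 gives eigenvalues λ = 3, -3, -1.
For λ=3: eigenvector (4,1,2).
For λ=-3: eigenvector (-3,0,-2).
For λ=-1: eigenvector (2,0,1).
General solution: c_1e^(3t)(4,1,2) + c_2e^(-3t)(-3,0,-2) + c_3e^(-t)(2,0,1).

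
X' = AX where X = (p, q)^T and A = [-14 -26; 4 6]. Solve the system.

p(t) = -2c_1e^(-4t)sin(2t) + 3c_1e^(-4t)cos(2t) + 3c_2e^(-4t)sin(2t) + 2c_2e^(-4t)cos(2t), q(t) = c_1e^(-4t)sin(2t) - c_1e^(-4t)cos(2t) - c_2e^(-4t)sin(2t) - c_2e^(-4t)cos(2t)

Coefficient matrix A = [[-14, -26], [4, 6]].
Characteristic polynomial det(A - λI) = λ^2 + 8λ + 20 = 0.
Eigenvalues λ = -4 ± 2i (complex conjugate pair).
For λ=-4+2i: an eigenvector is (3,-1) - i(-2,1) = (3 + 2i, -1 - i).
A real fundamental pair from Re and Im of e^((-4+2i)t)v: X_1 = e^(-4t)(cos(2t)·(3,-1) + sin(2t)·(-2,1)), X_2 = e^(-4t)(sin(2t)·(3,-1) - cos(2t)·(-2,1)).
General solution: c_1X_1 + c_2X_2.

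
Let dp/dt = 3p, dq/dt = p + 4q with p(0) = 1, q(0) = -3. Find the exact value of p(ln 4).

A = [[3,0],[1,4]]; eigenvalues λ = 3, 4.
Eigenvectors: (1,-1) for λ=3, (0,1) for λ=4.
From the initial condition, c_1 = 1, c_2 = -2.
p(ln 4) = (1)(4^3)(1) + (-2)(4^4)(0) = 64.

64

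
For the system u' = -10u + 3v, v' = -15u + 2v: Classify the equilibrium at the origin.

A = [[-10,3],[-15,2]]; det(A-λI) = λ^2 + 8λ + 25.
λ = -4 ± 3i: negative real part.

stable spiral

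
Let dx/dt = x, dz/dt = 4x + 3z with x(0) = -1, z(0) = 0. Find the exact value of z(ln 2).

A = [[1,0],[4,3]]; eigenvalues λ = 1, 3.
Eigenvectors: (1,-2) for λ=1, (0,-1) for λ=3.
From the initial condition, c_1 = -1, c_2 = 2.
z(ln 2) = (-1)(2^1)(-2) + (2)(2^3)(-1) = -12.

-12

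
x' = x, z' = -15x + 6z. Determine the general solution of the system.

x(t) = c_1e^(t), z(t) = 3c_1e^(t) + c_2e^(6t)

Coefficient matrix A = [[1, 0], [-15, 6]].
Characteristic polynomial det(A - λI) = λ^2 - 7λ + 6 = 0.
Eigenvalues λ = 1, 6.
For λ=1: (A-λI) row 2 is [-15, 5], so an eigenvector is (1, 3).
For λ=6: (A-λI) row 1 is [-5, 0], so an eigenvector is (0, 1).
General solution: c_1e^(t)(1,3) + c_2e^(6t)(0,1).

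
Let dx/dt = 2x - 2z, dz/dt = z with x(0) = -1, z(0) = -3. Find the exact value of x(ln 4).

A = [[2,-2],[0,1]]; eigenvalues λ = 2, 1.
Eigenvectors: (-1,0) for λ=2, (2,1) for λ=1.
From the initial condition, c_1 = -5, c_2 = -3.
x(ln 4) = (-5)(4^2)(-1) + (-3)(4^1)(2) = 56.

56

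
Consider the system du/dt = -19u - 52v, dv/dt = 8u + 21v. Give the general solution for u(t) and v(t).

u(t) = -2c_1e^(t)sin(4t) + 3c_1e^(t)cos(4t) + 3c_2e^(t)sin(4t) + 2c_2e^(t)cos(4t), v(t) = c_1e^(t)sin(4t) - c_1e^(t)cos(4t) - c_2e^(t)sin(4t) - c_2e^(t)cos(4t)

Coefficient matrix A = [[-19, -52], [8, 21]].
Characteristic polynomial det(A - λI) = λ^2 - 2λ + 17 = 0.
Eigenvalues λ = 1 ± 4i (complex conjugate pair).
For λ=1+4i: an eigenvector is (3,-1) - i(-2,1) = (3 + 2i, -1 - i).
A real fundamental pair from Re and Im of e^((1+4i)t)v: X_1 = e^(t)(cos(4t)·(3,-1) + sin(4t)·(-2,1)), X_2 = e^(t)(sin(4t)·(3,-1) - cos(4t)·(-2,1)).
General solution: c_1X_1 + c_2X_2.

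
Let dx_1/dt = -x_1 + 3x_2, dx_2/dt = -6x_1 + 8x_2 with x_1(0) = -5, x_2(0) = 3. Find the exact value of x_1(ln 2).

A = [[-1,3],[-6,8]]; eigenvalues λ = 5, 2.
Eigenvectors: (1,2) for λ=5, (-1,-1) for λ=2.
From the initial condition, c_1 = 8, c_2 = 13.
x_1(ln 2) = (8)(2^5)(1) + (13)(2^2)(-1) = 204.

204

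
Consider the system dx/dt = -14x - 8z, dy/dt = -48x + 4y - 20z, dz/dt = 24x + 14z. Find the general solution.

Coefficient matrix A = [[-14, 0, -8], [-48, 4, -20], [24, 0, 14]].
det(A - λI) = 0 gives eigenvalues λ = 2, -2, 4.
For λ=2: eigenvector (1,4,-2).
For λ=-2: eigenvector (2,6,-3).
For λ=4: eigenvector (0,1,0).
General solution: K_1e^(2t)(1,4,-2) + K_2e^(-2t)(2,6,-3) + K_3e^(4t)(0,1,0).

x(t) = K_1e^(2t) + 2K_2e^(-2t), y(t) = 4K_1e^(2t) + 6K_2e^(-2t) + K_3e^(4t), z(t) = -2K_1e^(2t) - 3K_2e^(-2t)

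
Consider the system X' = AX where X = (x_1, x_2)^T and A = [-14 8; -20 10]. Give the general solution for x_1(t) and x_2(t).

x_1(t) = -K_1e^(-2t)sin(4t) - K_1e^(-2t)cos(4t) - K_2e^(-2t)sin(4t) + K_2e^(-2t)cos(4t), x_2(t) = -K_1e^(-2t)sin(4t) - 2K_1e^(-2t)cos(4t) - 2K_2e^(-2t)sin(4t) + K_2e^(-2t)cos(4t)

Coefficient matrix A = [[-14, 8], [-20, 10]].
Characteristic polynomial det(A - λI) = λ^2 + 4λ + 20 = 0.
Eigenvalues λ = -2 ± 4i (complex conjugate pair).
For λ=-2+4i: an eigenvector is (-1,-2) - i(-1,-1) = (-1 + i, -2 + i).
A real fundamental pair from Re and Im of e^((-2+4i)t)v: X_1 = e^(-2t)(cos(4t)·(-1,-2) + sin(4t)·(-1,-1)), X_2 = e^(-2t)(sin(4t)·(-1,-2) - cos(4t)·(-1,-1)).
General solution: K_1X_1 + K_2X_2.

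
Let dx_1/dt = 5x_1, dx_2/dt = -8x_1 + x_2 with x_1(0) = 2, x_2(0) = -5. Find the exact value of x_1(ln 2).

A = [[5,0],[-8,1]]; eigenvalues λ = 5, 1.
Eigenvectors: (-1,2) for λ=5, (0,-1) for λ=1.
From the initial condition, c_1 = -2, c_2 = 1.
x_1(ln 2) = (-2)(2^5)(-1) + (1)(2^1)(0) = 64.

64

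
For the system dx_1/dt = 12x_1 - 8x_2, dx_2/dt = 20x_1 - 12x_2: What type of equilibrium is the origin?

center

A = [[12,-8],[20,-12]]; det(A-λI) = λ^2 + 16.
λ = 0 ± 4i: zero real part.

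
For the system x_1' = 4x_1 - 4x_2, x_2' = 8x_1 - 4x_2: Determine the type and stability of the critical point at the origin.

A = [[4,-4],[8,-4]]; det(A-λI) = λ^2 + 16.
λ = 0 ± 4i: zero real part.

center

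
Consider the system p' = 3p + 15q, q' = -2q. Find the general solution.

Coefficient matrix A = [[3, 15], [0, -2]].
Characteristic polynomial det(A - λI) = λ^2 - λ - 6 = 0.
Eigenvalues λ = 3, -2.
For λ=3: (A-λI) row 1 is [0, 15], so an eigenvector is (-1, 0).
For λ=-2: (A-λI) row 1 is [5, 15], so an eigenvector is (-3, 1).
General solution: K_1e^(3t)(-1,0) + K_2e^(-2t)(-3,1).

p(t) = -K_1e^(3t) - 3K_2e^(-2t), q(t) = K_2e^(-2t)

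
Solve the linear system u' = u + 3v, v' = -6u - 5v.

u(t) = -K_1e^(-2t)cos(3t) - K_2e^(-2t)sin(3t), v(t) = K_1e^(-2t)sin(3t) + K_1e^(-2t)cos(3t) + K_2e^(-2t)sin(3t) - K_2e^(-2t)cos(3t)

Coefficient matrix A = [[1, 3], [-6, -5]].
Characteristic polynomial det(A - λI) = λ^2 + 4λ + 13 = 0.
Eigenvalues λ = -2 ± 3i (complex conjugate pair).
For λ=-2+3i: an eigenvector is (-1,1) - i(0,1) = (-1, 1 - i).
A real fundamental pair from Re and Im of e^((-2+3i)t)v: X_1 = e^(-2t)(cos(3t)·(-1,1) + sin(3t)·(0,1)), X_2 = e^(-2t)(sin(3t)·(-1,1) - cos(3t)·(0,1)).
General solution: K_1X_1 + K_2X_2.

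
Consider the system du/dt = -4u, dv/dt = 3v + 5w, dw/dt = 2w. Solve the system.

u(t) = K_2e^(-4t), v(t) = K_1e^(3t) - 5K_3e^(2t), w(t) = K_3e^(2t)

Coefficient matrix A = [[-4, 0, 0], [0, 3, 5], [0, 0, 2]].
det(A - λI) = 0 gives eigenvalues λ = 3, -4, 2.
For λ=3: eigenvector (0,1,0).
For λ=-4: eigenvector (1,0,0).
For λ=2: eigenvector (0,-5,1).
General solution: K_1e^(3t)(0,1,0) + K_2e^(-4t)(1,0,0) + K_3e^(2t)(0,-5,1).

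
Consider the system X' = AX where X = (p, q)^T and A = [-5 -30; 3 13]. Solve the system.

p(t) = 3c_1e^(4t)sin(3t) - c_1e^(4t)cos(3t) - c_2e^(4t)sin(3t) - 3c_2e^(4t)cos(3t), q(t) = -c_1e^(4t)sin(3t) + c_2e^(4t)cos(3t)

Coefficient matrix A = [[-5, -30], [3, 13]].
Characteristic polynomial det(A - λI) = λ^2 - 8λ + 25 = 0.
Eigenvalues λ = 4 ± 3i (complex conjugate pair).
For λ=4+3i: an eigenvector is (-1,0) - i(3,-1) = (-1 - 3i, 0 + i).
A real fundamental pair from Re and Im of e^((4+3i)t)v: X_1 = e^(4t)(cos(3t)·(-1,0) + sin(3t)·(3,-1)), X_2 = e^(4t)(sin(3t)·(-1,0) - cos(3t)·(3,-1)).
General solution: c_1X_1 + c_2X_2.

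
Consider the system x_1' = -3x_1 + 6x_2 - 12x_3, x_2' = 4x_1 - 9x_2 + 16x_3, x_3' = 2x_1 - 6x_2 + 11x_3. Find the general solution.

x_1(t) = -c_2e^(-3t) + c_3e^(3t), x_2(t) = 2c_1e^(-t) + 2c_2e^(-3t) - c_3e^(3t), x_3(t) = c_1e^(-t) + c_2e^(-3t) - c_3e^(3t)

Coefficient matrix A = [[-3, 6, -12], [4, -9, 16], [2, -6, 11]].
det(A - λI) = 0 gives eigenvalues λ = -1, -3, 3.
For λ=-1: eigenvector (0,2,1).
For λ=-3: eigenvector (-1,2,1).
For λ=3: eigenvector (1,-1,-1).
General solution: c_1e^(-t)(0,2,1) + c_2e^(-3t)(-1,2,1) + c_3e^(3t)(1,-1,-1).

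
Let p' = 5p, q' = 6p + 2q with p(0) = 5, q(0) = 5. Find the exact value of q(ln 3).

2385

A = [[5,0],[6,2]]; eigenvalues λ = 2, 5.
Eigenvectors: (0,1) for λ=2, (1,2) for λ=5.
From the initial condition, c_1 = -5, c_2 = 5.
q(ln 3) = (-5)(3^2)(1) + (5)(3^5)(2) = 2385.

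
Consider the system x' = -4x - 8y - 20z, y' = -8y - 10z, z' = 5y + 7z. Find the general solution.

Coefficient matrix A = [[-4, -8, -20], [0, -8, -10], [0, 5, 7]].
det(A - λI) = 0 gives eigenvalues λ = -4, 2, -3.
For λ=-4: eigenvector (1,0,0).
For λ=2: eigenvector (-2,-1,1).
For λ=-3: eigenvector (-4,-2,1).
General solution: K_1e^(-4t)(1,0,0) + K_2e^(2t)(-2,-1,1) + K_3e^(-3t)(-4,-2,1).

x(t) = K_1e^(-4t) - 2K_2e^(2t) - 4K_3e^(-3t), y(t) = -K_2e^(2t) - 2K_3e^(-3t), z(t) = K_2e^(2t) + K_3e^(-3t)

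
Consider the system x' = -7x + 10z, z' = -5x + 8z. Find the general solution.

Coefficient matrix A = [[-7, 10], [-5, 8]].
Characteristic polynomial det(A - λI) = λ^2 - λ - 6 = 0.
Eigenvalues λ = 3, -2.
For λ=3: (A-λI) row 1 is [-10, 10], so an eigenvector is (1, 1).
For λ=-2: (A-λI) row 1 is [-5, 10], so an eigenvector is (2, 1).
General solution: c_1e^(3t)(1,1) + c_2e^(-2t)(2,1).

x(t) = c_1e^(3t) + 2c_2e^(-2t), z(t) = c_1e^(3t) + c_2e^(-2t)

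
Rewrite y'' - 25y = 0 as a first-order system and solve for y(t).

Let x_1 = y, x_2 = y'. Then x_1' = x_2 and x_2' = 25x_1.
A = [[0,1],[25,0]]; det(A-λI) = λ^2 - 25.
Eigenvalues λ = -5, 5 with eigenvectors (1,-5), (1,5).

y(t) = c_1e^(-5t) + c_2e^(5t)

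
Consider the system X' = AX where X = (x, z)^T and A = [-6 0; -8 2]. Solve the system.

Coefficient matrix A = [[-6, 0], [-8, 2]].
Characteristic polynomial det(A - λI) = λ^2 + 4λ - 12 = 0.
Eigenvalues λ = 2, -6.
For λ=2: (A-λI) row 1 is [-8, 0], so an eigenvector is (0, -1).
For λ=-6: (A-λI) row 2 is [-8, 8], so an eigenvector is (1, 1).
General solution: C_1e^(2t)(0,-1) + C_2e^(-6t)(1,1).

x(t) = C_2e^(-6t), z(t) = -C_1e^(2t) + C_2e^(-6t)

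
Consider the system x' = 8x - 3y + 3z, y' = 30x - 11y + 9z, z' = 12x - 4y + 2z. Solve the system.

Coefficient matrix A = [[8, -3, 3], [30, -11, 9], [12, -4, 2]].
det(A - λI) = 0 gives eigenvalues λ = -2, -1, 2.
For λ=-2: eigenvector (0,1,1).
For λ=-1: eigenvector (1,3,0).
For λ=2: eigenvector (1,3,1).
General solution: K_1e^(-2t)(0,1,1) + K_2e^(-t)(1,3,0) + K_3e^(2t)(1,3,1).

x(t) = K_2e^(-t) + K_3e^(2t), y(t) = K_1e^(-2t) + 3K_2e^(-t) + 3K_3e^(2t), z(t) = K_1e^(-2t) + K_3e^(2t)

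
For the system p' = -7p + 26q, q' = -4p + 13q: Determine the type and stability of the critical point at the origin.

A = [[-7,26],[-4,13]]; det(A-λI) = λ^2 - 6λ + 13.
λ = 3 ± 2i: positive real part.

unstable spiral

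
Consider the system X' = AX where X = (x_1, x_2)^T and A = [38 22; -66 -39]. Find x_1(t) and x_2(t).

x_1(t) = -C_1e^(-6t) + 2C_2e^(5t), x_2(t) = 2C_1e^(-6t) - 3C_2e^(5t)

Coefficient matrix A = [[38, 22], [-66, -39]].
Characteristic polynomial det(A - λI) = λ^2 + λ - 30 = 0.
Eigenvalues λ = -6, 5.
For λ=-6: (A-λI) row 1 is [44, 22], so an eigenvector is (-1, 2).
For λ=5: (A-λI) row 1 is [33, 22], so an eigenvector is (2, -3).
General solution: C_1e^(-6t)(-1,2) + C_2e^(5t)(2,-3).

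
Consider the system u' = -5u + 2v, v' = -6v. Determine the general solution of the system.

u(t) = -2C_1e^(-6t) + C_2e^(-5t), v(t) = C_1e^(-6t)

Coefficient matrix A = [[-5, 2], [0, -6]].
Characteristic polynomial det(A - λI) = λ^2 + 11λ + 30 = 0.
Eigenvalues λ = -6, -5.
For λ=-6: (A-λI) row 1 is [1, 2], so an eigenvector is (-2, 1).
For λ=-5: (A-λI) row 1 is [0, 2], so an eigenvector is (1, 0).
General solution: C_1e^(-6t)(-2,1) + C_2e^(-5t)(1,0).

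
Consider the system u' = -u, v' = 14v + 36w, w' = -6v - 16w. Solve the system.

Coefficient matrix A = [[-1, 0, 0], [0, 14, 36], [0, -6, -16]].
det(A - λI) = 0 gives eigenvalues λ = -1, -4, 2.
For λ=-1: eigenvector (1,0,0).
For λ=-4: eigenvector (0,-2,1).
For λ=2: eigenvector (0,-3,1).
General solution: c_1e^(-t)(1,0,0) + c_2e^(-4t)(0,-2,1) + c_3e^(2t)(0,-3,1).

u(t) = c_1e^(-t), v(t) = -2c_2e^(-4t) - 3c_3e^(2t), w(t) = c_2e^(-4t) + c_3e^(2t)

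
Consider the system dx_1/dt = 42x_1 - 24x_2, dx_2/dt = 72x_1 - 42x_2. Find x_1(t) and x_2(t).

Coefficient matrix A = [[42, -24], [72, -42]].
Characteristic polynomial det(A - λI) = λ^2 - 36 = 0.
Eigenvalues λ = 6, -6.
For λ=6: (A-λI) row 1 is [36, -24], so an eigenvector is (-2, -3).
For λ=-6: (A-λI) row 1 is [48, -24], so an eigenvector is (1, 2).
General solution: K_1e^(6t)(-2,-3) + K_2e^(-6t)(1,2).

x_1(t) = -2K_1e^(6t) + K_2e^(-6t), x_2(t) = -3K_1e^(6t) + 2K_2e^(-6t)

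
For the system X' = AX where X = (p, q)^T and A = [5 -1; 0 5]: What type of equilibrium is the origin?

A = [[5,-1],[0,5]]; det(A-λI) = λ^2 - 10λ + 25.
repeated λ = 5 with a single eigenvector.

unstable improper node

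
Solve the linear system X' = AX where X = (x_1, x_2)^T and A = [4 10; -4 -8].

Coefficient matrix A = [[4, 10], [-4, -8]].
Characteristic polynomial det(A - λI) = λ^2 + 4λ + 8 = 0.
Eigenvalues λ = -2 ± 2i (complex conjugate pair).
For λ=-2+2i: an eigenvector is (2,-1) - i(1,-1) = (2 - i, -1 + i).
A real fundamental pair from Re and Im of e^((-2+2i)t)v: X_1 = e^(-2t)(cos(2t)·(2,-1) + sin(2t)·(1,-1)), X_2 = e^(-2t)(sin(2t)·(2,-1) - cos(2t)·(1,-1)).
General solution: c_1X_1 + c_2X_2.

x_1(t) = c_1e^(-2t)sin(2t) + 2c_1e^(-2t)cos(2t) + 2c_2e^(-2t)sin(2t) - c_2e^(-2t)cos(2t), x_2(t) = -c_1e^(-2t)sin(2t) - c_1e^(-2t)cos(2t) - c_2e^(-2t)sin(2t) + c_2e^(-2t)cos(2t)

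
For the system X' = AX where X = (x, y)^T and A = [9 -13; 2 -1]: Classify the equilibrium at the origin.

unstable spiral

A = [[9,-13],[2,-1]]; det(A-λI) = λ^2 - 8λ + 17.
λ = 4 ± i: positive real part.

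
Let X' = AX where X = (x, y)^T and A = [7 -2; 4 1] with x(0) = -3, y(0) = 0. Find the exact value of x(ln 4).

A = [[7,-2],[4,1]]; eigenvalues λ = 3, 5.
Eigenvectors: (-1,-2) for λ=3, (1,1) for λ=5.
From the initial condition, c_1 = -3, c_2 = -6.
x(ln 4) = (-3)(4^3)(-1) + (-6)(4^5)(1) = -5952.

-5952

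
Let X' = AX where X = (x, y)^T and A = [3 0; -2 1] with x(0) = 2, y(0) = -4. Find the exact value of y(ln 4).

-136

A = [[3,0],[-2,1]]; eigenvalues λ = 1, 3.
Eigenvectors: (0,-1) for λ=1, (1,-1) for λ=3.
From the initial condition, c_1 = 2, c_2 = 2.
y(ln 4) = (2)(4^1)(-1) + (2)(4^3)(-1) = -136.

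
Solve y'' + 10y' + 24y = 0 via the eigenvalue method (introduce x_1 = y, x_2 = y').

Let x_1 = y, x_2 = y'. Then x_1' = x_2 and x_2' = -24x_1 - 10x_2.
A = [[0,1],[-24,-10]]; det(A-λI) = λ^2 + 10λ + 24.
Eigenvalues λ = -4, -6 with eigenvectors (1,-4), (1,-6).

y(t) = c_1e^(-4t) + c_2e^(-6t)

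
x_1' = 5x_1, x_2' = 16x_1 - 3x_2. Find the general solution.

x_1(t) = -K_1e^(5t), x_2(t) = -2K_1e^(5t) - K_2e^(-3t)

Coefficient matrix A = [[5, 0], [16, -3]].
Characteristic polynomial det(A - λI) = λ^2 - 2λ - 15 = 0.
Eigenvalues λ = 5, -3.
For λ=5: (A-λI) row 2 is [16, -8], so an eigenvector is (-1, -2).
For λ=-3: (A-λI) row 1 is [8, 0], so an eigenvector is (0, -1).
General solution: K_1e^(5t)(-1,-2) + K_2e^(-3t)(0,-1).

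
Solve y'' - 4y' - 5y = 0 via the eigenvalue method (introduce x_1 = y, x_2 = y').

y(t) = C_1e^(-t) + C_2e^(5t)

Let x_1 = y, x_2 = y'. Then x_1' = x_2 and x_2' = 5x_1 + 4x_2.
A = [[0,1],[5,4]]; det(A-λI) = λ^2 - 4λ - 5.
Eigenvalues λ = -1, 5 with eigenvectors (1,-1), (1,5).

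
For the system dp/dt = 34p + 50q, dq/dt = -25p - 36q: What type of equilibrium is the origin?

A = [[34,50],[-25,-36]]; det(A-λI) = λ^2 + 2λ + 26.
λ = -1 ± 5i: negative real part.

stable spiral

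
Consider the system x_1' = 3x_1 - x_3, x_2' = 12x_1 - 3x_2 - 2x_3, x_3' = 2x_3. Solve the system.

x_1(t) = c_2e^(3t) + c_3e^(2t), x_2(t) = c_1e^(-3t) + 2c_2e^(3t) + 2c_3e^(2t), x_3(t) = c_3e^(2t)

Coefficient matrix A = [[3, 0, -1], [12, -3, -2], [0, 0, 2]].
det(A - λI) = 0 gives eigenvalues λ = -3, 3, 2.
For λ=-3: eigenvector (0,1,0).
For λ=3: eigenvector (1,2,0).
For λ=2: eigenvector (1,2,1).
General solution: c_1e^(-3t)(0,1,0) + c_2e^(3t)(1,2,0) + c_3e^(2t)(1,2,1).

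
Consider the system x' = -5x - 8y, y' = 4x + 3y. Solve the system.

x(t) = C_1e^(-t)sin(4t) - C_1e^(-t)cos(4t) - C_2e^(-t)sin(4t) - C_2e^(-t)cos(4t), y(t) = -C_1e^(-t)sin(4t) + C_2e^(-t)cos(4t)

Coefficient matrix A = [[-5, -8], [4, 3]].
Characteristic polynomial det(A - λI) = λ^2 + 2λ + 17 = 0.
Eigenvalues λ = -1 ± 4i (complex conjugate pair).
For λ=-1+4i: an eigenvector is (-1,0) - i(1,-1) = (-1 - i, 0 + i).
A real fundamental pair from Re and Im of e^((-1+4i)t)v: X_1 = e^(-t)(cos(4t)·(-1,0) + sin(4t)·(1,-1)), X_2 = e^(-t)(sin(4t)·(-1,0) - cos(4t)·(1,-1)).
General solution: C_1X_1 + C_2X_2.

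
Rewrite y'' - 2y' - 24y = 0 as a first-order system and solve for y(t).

Let x_1 = y, x_2 = y'. Then x_1' = x_2 and x_2' = 24x_1 + 2x_2.
A = [[0,1],[24,2]]; det(A-λI) = λ^2 - 2λ - 24.
Eigenvalues λ = 6, -4 with eigenvectors (1,6), (1,-4).

y(t) = c_1e^(6t) + c_2e^(-4t)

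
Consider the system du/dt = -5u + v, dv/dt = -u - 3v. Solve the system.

Coefficient matrix A = [[-5, 1], [-1, -3]].
Characteristic polynomial det(A - λI) = λ^2 + 8λ + 16 = 0.
Single eigenvalue λ = -4 with algebraic multiplicity 2.
Eigenvector v = (1,1); generalized eigenvector w with (A-λI)w=v is (2,3).
General solution: e^(-4t)[c_1·v + c_2·(t·v + w)].

u(t) = c_1e^(-4t) + c_2te^(-4t) + 2c_2e^(-4t), v(t) = c_1e^(-4t) + c_2te^(-4t) + 3c_2e^(-4t)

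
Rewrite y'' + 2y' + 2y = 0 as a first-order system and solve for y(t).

y(t) = K_1e^(-t)cos(t) + K_2e^(-t)sin(t)

Let x_1 = y, x_2 = y'. Then x_1' = x_2 and x_2' = -2x_1 - 2x_2.
A = [[0,1],[-2,-2]]; det(A-λI) = λ^2 + 2λ + 2.
Eigenvalues λ = -1 ± i.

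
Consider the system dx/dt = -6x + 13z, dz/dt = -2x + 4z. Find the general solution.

x(t) = 2C_1e^(-t)sin(t) - 3C_1e^(-t)cos(t) - 3C_2e^(-t)sin(t) - 2C_2e^(-t)cos(t), z(t) = C_1e^(-t)sin(t) - C_1e^(-t)cos(t) - C_2e^(-t)sin(t) - C_2e^(-t)cos(t)

Coefficient matrix A = [[-6, 13], [-2, 4]].
Characteristic polynomial det(A - λI) = λ^2 + 2λ + 2 = 0.
Eigenvalues λ = -1 ± i (complex conjugate pair).
For λ=-1+i: an eigenvector is (-3,-1) - i(2,1) = (-3 - 2i, -1 - i).
A real fundamental pair from Re and Im of e^((-1+i)t)v: X_1 = e^(-t)(cos(t)·(-3,-1) + sin(t)·(2,1)), X_2 = e^(-t)(sin(t)·(-3,-1) - cos(t)·(2,1)).
General solution: C_1X_1 + C_2X_2.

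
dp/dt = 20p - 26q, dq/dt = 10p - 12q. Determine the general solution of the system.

p(t) = 3K_1e^(4t)sin(2t) + 2K_1e^(4t)cos(2t) + 2K_2e^(4t)sin(2t) - 3K_2e^(4t)cos(2t), q(t) = 2K_1e^(4t)sin(2t) + K_1e^(4t)cos(2t) + K_2e^(4t)sin(2t) - 2K_2e^(4t)cos(2t)

Coefficient matrix A = [[20, -26], [10, -12]].
Characteristic polynomial det(A - λI) = λ^2 - 8λ + 20 = 0.
Eigenvalues λ = 4 ± 2i (complex conjugate pair).
For λ=4+2i: an eigenvector is (2,1) - i(3,2) = (2 - 3i, 1 - 2i).
A real fundamental pair from Re and Im of e^((4+2i)t)v: X_1 = e^(4t)(cos(2t)·(2,1) + sin(2t)·(3,2)), X_2 = e^(4t)(sin(2t)·(2,1) - cos(2t)·(3,2)).
General solution: K_1X_1 + K_2X_2.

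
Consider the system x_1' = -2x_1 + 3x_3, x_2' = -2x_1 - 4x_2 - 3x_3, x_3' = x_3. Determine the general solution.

Coefficient matrix A = [[-2, 0, 3], [-2, -4, -3], [0, 0, 1]].
det(A - λI) = 0 gives eigenvalues λ = -2, 1, -4.
For λ=-2: eigenvector (1,-1,0).
For λ=1: eigenvector (1,-1,1).
For λ=-4: eigenvector (0,1,0).
General solution: K_1e^(-2t)(1,-1,0) + K_2e^(t)(1,-1,1) + K_3e^(-4t)(0,1,0).

x_1(t) = K_1e^(-2t) + K_2e^(t), x_2(t) = -K_1e^(-2t) - K_2e^(t) + K_3e^(-4t), x_3(t) = K_2e^(t)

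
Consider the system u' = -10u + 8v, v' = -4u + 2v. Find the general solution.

u(t) = 2K_1e^(-6t) - K_2e^(-2t), v(t) = K_1e^(-6t) - K_2e^(-2t)

Coefficient matrix A = [[-10, 8], [-4, 2]].
Characteristic polynomial det(A - λI) = λ^2 + 8λ + 12 = 0.
Eigenvalues λ = -6, -2.
For λ=-6: (A-λI) row 1 is [-4, 8], so an eigenvector is (2, 1).
For λ=-2: (A-λI) row 1 is [-8, 8], so an eigenvector is (-1, -1).
General solution: K_1e^(-6t)(2,1) + K_2e^(-2t)(-1,-1).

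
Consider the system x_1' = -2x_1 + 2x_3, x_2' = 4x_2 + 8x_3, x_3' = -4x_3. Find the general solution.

Coefficient matrix A = [[-2, 0, 2], [0, 4, 8], [0, 0, -4]].
det(A - λI) = 0 gives eigenvalues λ = -2, -4, 4.
For λ=-2: eigenvector (1,0,0).
For λ=-4: eigenvector (1,1,-1).
For λ=4: eigenvector (0,1,0).
General solution: K_1e^(-2t)(1,0,0) + K_2e^(-4t)(1,1,-1) + K_3e^(4t)(0,1,0).

x_1(t) = K_1e^(-2t) + K_2e^(-4t), x_2(t) = K_2e^(-4t) + K_3e^(4t), x_3(t) = -K_2e^(-4t)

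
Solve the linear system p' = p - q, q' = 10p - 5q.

Coefficient matrix A = [[1, -1], [10, -5]].
Characteristic polynomial det(A - λI) = λ^2 + 4λ + 5 = 0.
Eigenvalues λ = -2 ± i (complex conjugate pair).
For λ=-2+i: an eigenvector is (0,-1) - i(1,3) = (0 - i, -1 - 3i).
A real fundamental pair from Re and Im of e^((-2+i)t)v: X_1 = e^(-2t)(cos(t)·(0,-1) + sin(t)·(1,3)), X_2 = e^(-2t)(sin(t)·(0,-1) - cos(t)·(1,3)).
General solution: C_1X_1 + C_2X_2.

p(t) = C_1e^(-2t)sin(t) - C_2e^(-2t)cos(t), q(t) = 3C_1e^(-2t)sin(t) - C_1e^(-2t)cos(t) - C_2e^(-2t)sin(t) - 3C_2e^(-2t)cos(t)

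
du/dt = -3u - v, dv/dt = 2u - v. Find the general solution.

u(t) = -C_1e^(-2t)cos(t) - C_2e^(-2t)sin(t), v(t) = -C_1e^(-2t)sin(t) + C_1e^(-2t)cos(t) + C_2e^(-2t)sin(t) + C_2e^(-2t)cos(t)

Coefficient matrix A = [[-3, -1], [2, -1]].
Characteristic polynomial det(A - λI) = λ^2 + 4λ + 5 = 0.
Eigenvalues λ = -2 ± i (complex conjugate pair).
For λ=-2+i: an eigenvector is (-1,1) - i(0,-1) = (-1, 1 + i).
A real fundamental pair from Re and Im of e^((-2+i)t)v: X_1 = e^(-2t)(cos(t)·(-1,1) + sin(t)·(0,-1)), X_2 = e^(-2t)(sin(t)·(-1,1) - cos(t)·(0,-1)).
General solution: C_1X_1 + C_2X_2.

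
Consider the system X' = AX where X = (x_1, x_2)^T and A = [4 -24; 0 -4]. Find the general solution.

Coefficient matrix A = [[4, -24], [0, -4]].
Characteristic polynomial det(A - λI) = λ^2 - 16 = 0.
Eigenvalues λ = -4, 4.
For λ=-4: (A-λI) row 1 is [8, -24], so an eigenvector is (3, 1).
For λ=4: (A-λI) row 1 is [0, -24], so an eigenvector is (-1, 0).
General solution: K_1e^(-4t)(3,1) + K_2e^(4t)(-1,0).

x_1(t) = 3K_1e^(-4t) - K_2e^(4t), x_2(t) = K_1e^(-4t)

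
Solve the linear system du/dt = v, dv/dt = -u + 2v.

u(t) = -c_1e^(t) - c_2te^(t) + 3c_2e^(t), v(t) = -c_1e^(t) - c_2te^(t) + 2c_2e^(t)

Coefficient matrix A = [[0, 1], [-1, 2]].
Characteristic polynomial det(A - λI) = λ^2 - 2λ + 1 = 0.
Single eigenvalue λ = 1 with algebraic multiplicity 2.
Eigenvector v = (-1,-1); generalized eigenvector w with (A-λI)w=v is (3,2).
General solution: e^(t)[c_1·v + c_2·(t·v + w)].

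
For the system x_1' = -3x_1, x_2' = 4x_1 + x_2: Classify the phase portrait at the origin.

saddle

A = [[-3,0],[4,1]]; det(A-λI) = λ^2 + 2λ - 3.
λ = 1, -3: opposite signs.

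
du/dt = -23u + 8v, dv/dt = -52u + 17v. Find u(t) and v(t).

u(t) = -c_1e^(-3t)sin(4t) - c_1e^(-3t)cos(4t) - c_2e^(-3t)sin(4t) + c_2e^(-3t)cos(4t), v(t) = -2c_1e^(-3t)sin(4t) - 3c_1e^(-3t)cos(4t) - 3c_2e^(-3t)sin(4t) + 2c_2e^(-3t)cos(4t)

Coefficient matrix A = [[-23, 8], [-52, 17]].
Characteristic polynomial det(A - λI) = λ^2 + 6λ + 25 = 0.
Eigenvalues λ = -3 ± 4i (complex conjugate pair).
For λ=-3+4i: an eigenvector is (-1,-3) - i(-1,-2) = (-1 + i, -3 + 2i).
A real fundamental pair from Re and Im of e^((-3+4i)t)v: X_1 = e^(-3t)(cos(4t)·(-1,-3) + sin(4t)·(-1,-2)), X_2 = e^(-3t)(sin(4t)·(-1,-3) - cos(4t)·(-1,-2)).
General solution: c_1X_1 + c_2X_2.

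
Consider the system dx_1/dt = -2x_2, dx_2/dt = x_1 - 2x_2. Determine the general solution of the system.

Coefficient matrix A = [[0, -2], [1, -2]].
Characteristic polynomial det(A - λI) = λ^2 + 2λ + 2 = 0.
Eigenvalues λ = -1 ± i (complex conjugate pair).
For λ=-1+i: an eigenvector is (-1,-1) - i(1,0) = (-1 - i, -1).
A real fundamental pair from Re and Im of e^((-1+i)t)v: X_1 = e^(-t)(cos(t)·(-1,-1) + sin(t)·(1,0)), X_2 = e^(-t)(sin(t)·(-1,-1) - cos(t)·(1,0)).
General solution: C_1X_1 + C_2X_2.

x_1(t) = C_1e^(-t)sin(t) - C_1e^(-t)cos(t) - C_2e^(-t)sin(t) - C_2e^(-t)cos(t), x_2(t) = -C_1e^(-t)cos(t) - C_2e^(-t)sin(t)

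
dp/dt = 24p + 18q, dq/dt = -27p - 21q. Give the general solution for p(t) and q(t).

Coefficient matrix A = [[24, 18], [-27, -21]].
Characteristic polynomial det(A - λI) = λ^2 - 3λ - 18 = 0.
Eigenvalues λ = 6, -3.
For λ=6: (A-λI) row 1 is [18, 18], so an eigenvector is (1, -1).
For λ=-3: (A-λI) row 1 is [27, 18], so an eigenvector is (-2, 3).
General solution: K_1e^(6t)(1,-1) + K_2e^(-3t)(-2,3).

p(t) = K_1e^(6t) - 2K_2e^(-3t), q(t) = -K_1e^(6t) + 3K_2e^(-3t)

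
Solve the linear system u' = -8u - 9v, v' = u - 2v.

u(t) = -3c_1e^(-5t) - 3c_2te^(-5t) + c_2e^(-5t), v(t) = c_1e^(-5t) + c_2te^(-5t)

Coefficient matrix A = [[-8, -9], [1, -2]].
Characteristic polynomial det(A - λI) = λ^2 + 10λ + 25 = 0.
Single eigenvalue λ = -5 with algebraic multiplicity 2.
Eigenvector v = (-3,1); generalized eigenvector w with (A-λI)w=v is (1,0).
General solution: e^(-5t)[c_1·v + c_2·(t·v + w)].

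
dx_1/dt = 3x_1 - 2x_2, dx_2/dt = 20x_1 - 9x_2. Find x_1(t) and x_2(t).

x_1(t) = -c_1e^(-3t)cos(2t) - c_2e^(-3t)sin(2t), x_2(t) = -c_1e^(-3t)sin(2t) - 3c_1e^(-3t)cos(2t) - 3c_2e^(-3t)sin(2t) + c_2e^(-3t)cos(2t)

Coefficient matrix A = [[3, -2], [20, -9]].
Characteristic polynomial det(A - λI) = λ^2 + 6λ + 13 = 0.
Eigenvalues λ = -3 ± 2i (complex conjugate pair).
For λ=-3+2i: an eigenvector is (-1,-3) - i(0,-1) = (-1, -3 + i).
A real fundamental pair from Re and Im of e^((-3+2i)t)v: X_1 = e^(-3t)(cos(2t)·(-1,-3) + sin(2t)·(0,-1)), X_2 = e^(-3t)(sin(2t)·(-1,-3) - cos(2t)·(0,-1)).
General solution: c_1X_1 + c_2X_2.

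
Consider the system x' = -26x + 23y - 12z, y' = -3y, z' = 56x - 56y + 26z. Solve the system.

Coefficient matrix A = [[-26, 23, -12], [0, -3, 0], [56, -56, 26]].
det(A - λI) = 0 gives eigenvalues λ = -3, -2, 2.
For λ=-3: eigenvector (1,1,0).
For λ=-2: eigenvector (1,0,-2).
For λ=2: eigenvector (-3,0,7).
General solution: c_1e^(-3t)(1,1,0) + c_2e^(-2t)(1,0,-2) + c_3e^(2t)(-3,0,7).

x(t) = c_1e^(-3t) + c_2e^(-2t) - 3c_3e^(2t), y(t) = c_1e^(-3t), z(t) = -2c_2e^(-2t) + 7c_3e^(2t)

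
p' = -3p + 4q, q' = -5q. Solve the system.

Coefficient matrix A = [[-3, 4], [0, -5]].
Characteristic polynomial det(A - λI) = λ^2 + 8λ + 15 = 0.
Eigenvalues λ = -5, -3.
For λ=-5: (A-λI) row 1 is [2, 4], so an eigenvector is (2, -1).
For λ=-3: (A-λI) row 1 is [0, 4], so an eigenvector is (-1, 0).
General solution: c_1e^(-5t)(2,-1) + c_2e^(-3t)(-1,0).

p(t) = 2c_1e^(-5t) - c_2e^(-3t), q(t) = -c_1e^(-5t)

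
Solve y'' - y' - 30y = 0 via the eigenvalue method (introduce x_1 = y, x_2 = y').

Let x_1 = y, x_2 = y'. Then x_1' = x_2 and x_2' = 30x_1 + x_2.
A = [[0,1],[30,1]]; det(A-λI) = λ^2 - λ - 30.
Eigenvalues λ = 6, -5 with eigenvectors (1,6), (1,-5).

y(t) = C_1e^(6t) + C_2e^(-5t)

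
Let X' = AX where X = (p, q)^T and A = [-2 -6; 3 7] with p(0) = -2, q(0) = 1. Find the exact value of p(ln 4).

-8

A = [[-2,-6],[3,7]]; eigenvalues λ = 4, 1.
Eigenvectors: (-1,1) for λ=4, (2,-1) for λ=1.
From the initial condition, c_1 = 0, c_2 = -1.
p(ln 4) = (0)(4^4)(-1) + (-1)(4^1)(2) = -8.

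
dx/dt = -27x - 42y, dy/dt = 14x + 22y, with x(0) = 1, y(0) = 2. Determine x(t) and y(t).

Coefficient matrix A = [[-27, -42], [14, 22]].
Characteristic polynomial det(A - λI) = λ^2 + 5λ - 6 = 0.
Eigenvalues λ = 1, -6.
For λ=1: (A-λI) row 1 is [-28, -42], so an eigenvector is (3, -2).
For λ=-6: (A-λI) row 1 is [-21, -42], so an eigenvector is (-2, 1).
General solution: K_1e^(t)(3,-2) + K_2e^(-6t)(-2,1).
Applying x(0)=1, y(0)=2 gives K_1=-5, K_2=-8.

x(t) = -15e^(t) + 16e^(-6t), y(t) = 10e^(t) - 8e^(-6t)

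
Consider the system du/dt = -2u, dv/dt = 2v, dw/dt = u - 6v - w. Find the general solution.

u(t) = C_2e^(-2t), v(t) = C_1e^(2t), w(t) = -2C_1e^(2t) - C_2e^(-2t) + C_3e^(-t)

Coefficient matrix A = [[-2, 0, 0], [0, 2, 0], [1, -6, -1]].
det(A - λI) = 0 gives eigenvalues λ = 2, -2, -1.
For λ=2: eigenvector (0,1,-2).
For λ=-2: eigenvector (1,0,-1).
For λ=-1: eigenvector (0,0,1).
General solution: C_1e^(2t)(0,1,-2) + C_2e^(-2t)(1,0,-1) + C_3e^(-t)(0,0,1).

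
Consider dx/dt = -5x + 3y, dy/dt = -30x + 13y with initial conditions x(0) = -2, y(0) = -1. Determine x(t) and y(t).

Coefficient matrix A = [[-5, 3], [-30, 13]].
Characteristic polynomial det(A - λI) = λ^2 - 8λ + 25 = 0.
Eigenvalues λ = 4 ± 3i (complex conjugate pair).
For λ=4+3i: an eigenvector is (0,1) - i(1,3) = (0 - i, 1 - 3i).
A real fundamental pair from Re and Im of e^((4+3i)t)v: X_1 = e^(4t)(cos(3t)·(0,1) + sin(3t)·(1,3)), X_2 = e^(4t)(sin(3t)·(0,1) - cos(3t)·(1,3)).
General solution: K_1X_1 + K_2X_2.
Applying x(0)=-2, y(0)=-1 gives K_1=5, K_2=2.

x(t) = 5e^(4t)sin(3t) - 2e^(4t)cos(3t), y(t) = 17e^(4t)sin(3t) - e^(4t)cos(3t)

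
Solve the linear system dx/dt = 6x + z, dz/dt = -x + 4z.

x(t) = -C_1e^(5t) - C_2te^(5t) + C_2e^(5t), z(t) = C_1e^(5t) + C_2te^(5t) - 2C_2e^(5t)

Coefficient matrix A = [[6, 1], [-1, 4]].
Characteristic polynomial det(A - λI) = λ^2 - 10λ + 25 = 0.
Single eigenvalue λ = 5 with algebraic multiplicity 2.
Eigenvector v = (-1,1); generalized eigenvector w with (A-λI)w=v is (1,-2).
General solution: e^(5t)[C_1·v + C_2·(t·v + w)].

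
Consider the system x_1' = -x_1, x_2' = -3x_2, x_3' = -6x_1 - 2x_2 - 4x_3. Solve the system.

Coefficient matrix A = [[-1, 0, 0], [0, -3, 0], [-6, -2, -4]].
det(A - λI) = 0 gives eigenvalues λ = -4, -3, -1.
For λ=-4: eigenvector (0,0,1).
For λ=-3: eigenvector (0,1,-2).
For λ=-1: eigenvector (1,0,-2).
General solution: c_1e^(-4t)(0,0,1) + c_2e^(-3t)(0,1,-2) + c_3e^(-t)(1,0,-2).

x_1(t) = c_3e^(-t), x_2(t) = c_2e^(-3t), x_3(t) = c_1e^(-4t) - 2c_2e^(-3t) - 2c_3e^(-t)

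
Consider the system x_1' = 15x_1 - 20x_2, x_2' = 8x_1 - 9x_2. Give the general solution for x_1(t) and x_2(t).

Coefficient matrix A = [[15, -20], [8, -9]].
Characteristic polynomial det(A - λI) = λ^2 - 6λ + 25 = 0.
Eigenvalues λ = 3 ± 4i (complex conjugate pair).
For λ=3+4i: an eigenvector is (2,1) - i(1,1) = (2 - i, 1 - i).
A real fundamental pair from Re and Im of e^((3+4i)t)v: X_1 = e^(3t)(cos(4t)·(2,1) + sin(4t)·(1,1)), X_2 = e^(3t)(sin(4t)·(2,1) - cos(4t)·(1,1)).
General solution: C_1X_1 + C_2X_2.

x_1(t) = C_1e^(3t)sin(4t) + 2C_1e^(3t)cos(4t) + 2C_2e^(3t)sin(4t) - C_2e^(3t)cos(4t), x_2(t) = C_1e^(3t)sin(4t) + C_1e^(3t)cos(4t) + C_2e^(3t)sin(4t) - C_2e^(3t)cos(4t)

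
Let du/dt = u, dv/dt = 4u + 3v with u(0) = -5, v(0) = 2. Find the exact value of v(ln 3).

A = [[1,0],[4,3]]; eigenvalues λ = 3, 1.
Eigenvectors: (0,1) for λ=3, (1,-2) for λ=1.
From the initial condition, c_1 = -8, c_2 = -5.
v(ln 3) = (-8)(3^3)(1) + (-5)(3^1)(-2) = -186.

-186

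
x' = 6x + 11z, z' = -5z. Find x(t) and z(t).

Coefficient matrix A = [[6, 11], [0, -5]].
Characteristic polynomial det(A - λI) = λ^2 - λ - 30 = 0.
Eigenvalues λ = 6, -5.
For λ=6: (A-λI) row 1 is [0, 11], so an eigenvector is (1, 0).
For λ=-5: (A-λI) row 1 is [11, 11], so an eigenvector is (-1, 1).
General solution: C_1e^(6t)(1,0) + C_2e^(-5t)(-1,1).

x(t) = C_1e^(6t) - C_2e^(-5t), z(t) = C_2e^(-5t)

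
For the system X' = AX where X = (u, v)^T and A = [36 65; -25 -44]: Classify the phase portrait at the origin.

stable spiral

A = [[36,65],[-25,-44]]; det(A-λI) = λ^2 + 8λ + 41.
λ = -4 ± 5i: negative real part.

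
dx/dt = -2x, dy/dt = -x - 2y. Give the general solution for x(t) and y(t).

x(t) = -c_2e^(-2t), y(t) = c_1e^(-2t) + c_2te^(-2t) - 3c_2e^(-2t)

Coefficient matrix A = [[-2, 0], [-1, -2]].
Characteristic polynomial det(A - λI) = λ^2 + 4λ + 4 = 0.
Single eigenvalue λ = -2 with algebraic multiplicity 2.
Eigenvector v = (0,1); generalized eigenvector w with (A-λI)w=v is (-1,-3).
General solution: e^(-2t)[c_1·v + c_2·(t·v + w)].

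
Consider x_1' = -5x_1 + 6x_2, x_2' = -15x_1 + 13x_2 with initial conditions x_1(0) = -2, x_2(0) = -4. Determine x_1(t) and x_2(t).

Coefficient matrix A = [[-5, 6], [-15, 13]].
Characteristic polynomial det(A - λI) = λ^2 - 8λ + 25 = 0.
Eigenvalues λ = 4 ± 3i (complex conjugate pair).
For λ=4+3i: an eigenvector is (-1,-1) - i(1,2) = (-1 - i, -1 - 2i).
A real fundamental pair from Re and Im of e^((4+3i)t)v: X_1 = e^(4t)(cos(3t)·(-1,-1) + sin(3t)·(1,2)), X_2 = e^(4t)(sin(3t)·(-1,-1) - cos(3t)·(1,2)).
General solution: C_1X_1 + C_2X_2.
Applying x_1(0)=-2, x_2(0)=-4 gives C_1=0, C_2=2.

x_1(t) = -2e^(4t)sin(3t) - 2e^(4t)cos(3t), x_2(t) = -2e^(4t)sin(3t) - 4e^(4t)cos(3t)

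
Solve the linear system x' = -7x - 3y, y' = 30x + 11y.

Coefficient matrix A = [[-7, -3], [30, 11]].
Characteristic polynomial det(A - λI) = λ^2 - 4λ + 13 = 0.
Eigenvalues λ = 2 ± 3i (complex conjugate pair).
For λ=2+3i: an eigenvector is (1,-3) - i(0,1) = (1, -3 - i).
A real fundamental pair from Re and Im of e^((2+3i)t)v: X_1 = e^(2t)(cos(3t)·(1,-3) + sin(3t)·(0,1)), X_2 = e^(2t)(sin(3t)·(1,-3) - cos(3t)·(0,1)).
General solution: C_1X_1 + C_2X_2.

x(t) = C_1e^(2t)cos(3t) + C_2e^(2t)sin(3t), y(t) = C_1e^(2t)sin(3t) - 3C_1e^(2t)cos(3t) - 3C_2e^(2t)sin(3t) - C_2e^(2t)cos(3t)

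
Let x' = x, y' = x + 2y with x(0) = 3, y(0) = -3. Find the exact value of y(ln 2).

-6

A = [[1,0],[1,2]]; eigenvalues λ = 1, 2.
Eigenvectors: (1,-1) for λ=1, (0,-1) for λ=2.
From the initial condition, c_1 = 3, c_2 = 0.
y(ln 2) = (3)(2^1)(-1) + (0)(2^2)(-1) = -6.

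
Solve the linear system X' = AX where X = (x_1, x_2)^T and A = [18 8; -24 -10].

x_1(t) = -2K_1e^(6t) - K_2e^(2t), x_2(t) = 3K_1e^(6t) + 2K_2e^(2t)

Coefficient matrix A = [[18, 8], [-24, -10]].
Characteristic polynomial det(A - λI) = λ^2 - 8λ + 12 = 0.
Eigenvalues λ = 6, 2.
For λ=6: (A-λI) row 1 is [12, 8], so an eigenvector is (-2, 3).
For λ=2: (A-λI) row 1 is [16, 8], so an eigenvector is (-1, 2).
General solution: K_1e^(6t)(-2,3) + K_2e^(2t)(-1,2).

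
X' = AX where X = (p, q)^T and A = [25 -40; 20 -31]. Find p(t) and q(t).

Coefficient matrix A = [[25, -40], [20, -31]].
Characteristic polynomial det(A - λI) = λ^2 + 6λ + 25 = 0.
Eigenvalues λ = -3 ± 4i (complex conjugate pair).
For λ=-3+4i: an eigenvector is (1,1) - i(-3,-2) = (1 + 3i, 1 + 2i).
A real fundamental pair from Re and Im of e^((-3+4i)t)v: X_1 = e^(-3t)(cos(4t)·(1,1) + sin(4t)·(-3,-2)), X_2 = e^(-3t)(sin(4t)·(1,1) - cos(4t)·(-3,-2)).
General solution: C_1X_1 + C_2X_2.

p(t) = -3C_1e^(-3t)sin(4t) + C_1e^(-3t)cos(4t) + C_2e^(-3t)sin(4t) + 3C_2e^(-3t)cos(4t), q(t) = -2C_1e^(-3t)sin(4t) + C_1e^(-3t)cos(4t) + C_2e^(-3t)sin(4t) + 2C_2e^(-3t)cos(4t)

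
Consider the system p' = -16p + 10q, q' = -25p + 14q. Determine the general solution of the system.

Coefficient matrix A = [[-16, 10], [-25, 14]].
Characteristic polynomial det(A - λI) = λ^2 + 2λ + 26 = 0.
Eigenvalues λ = -1 ± 5i (complex conjugate pair).
For λ=-1+5i: an eigenvector is (1,1) - i(-1,-2) = (1 + i, 1 + 2i).
A real fundamental pair from Re and Im of e^((-1+5i)t)v: X_1 = e^(-t)(cos(5t)·(1,1) + sin(5t)·(-1,-2)), X_2 = e^(-t)(sin(5t)·(1,1) - cos(5t)·(-1,-2)).
General solution: c_1X_1 + c_2X_2.

p(t) = -c_1e^(-t)sin(5t) + c_1e^(-t)cos(5t) + c_2e^(-t)sin(5t) + c_2e^(-t)cos(5t), q(t) = -2c_1e^(-t)sin(5t) + c_1e^(-t)cos(5t) + c_2e^(-t)sin(5t) + 2c_2e^(-t)cos(5t)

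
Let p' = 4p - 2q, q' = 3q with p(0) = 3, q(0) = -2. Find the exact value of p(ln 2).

A = [[4,-2],[0,3]]; eigenvalues λ = 4, 3.
Eigenvectors: (-1,0) for λ=4, (2,1) for λ=3.
From the initial condition, c_1 = -7, c_2 = -2.
p(ln 2) = (-7)(2^4)(-1) + (-2)(2^3)(2) = 80.

80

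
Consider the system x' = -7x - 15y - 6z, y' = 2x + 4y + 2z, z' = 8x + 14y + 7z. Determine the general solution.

x(t) = K_1e^(-t) - 3K_2e^(2t) - 6K_3e^(3t), y(t) = K_2e^(2t) + 2K_3e^(3t), z(t) = -K_1e^(-t) + 2K_2e^(2t) + 5K_3e^(3t)

Coefficient matrix A = [[-7, -15, -6], [2, 4, 2], [8, 14, 7]].
det(A - λI) = 0 gives eigenvalues λ = -1, 2, 3.
For λ=-1: eigenvector (1,0,-1).
For λ=2: eigenvector (-3,1,2).
For λ=3: eigenvector (-6,2,5).
General solution: K_1e^(-t)(1,0,-1) + K_2e^(2t)(-3,1,2) + K_3e^(3t)(-6,2,5).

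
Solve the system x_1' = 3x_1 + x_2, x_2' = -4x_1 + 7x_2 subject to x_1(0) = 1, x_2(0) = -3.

x_1(t) = -5te^(5t) + e^(5t), x_2(t) = -10te^(5t) - 3e^(5t)

Coefficient matrix A = [[3, 1], [-4, 7]].
Characteristic polynomial det(A - λI) = λ^2 - 10λ + 25 = 0.
Single eigenvalue λ = 5 with algebraic multiplicity 2.
Eigenvector v = (-1,-2); generalized eigenvector w with (A-λI)w=v is (-1,-3).
General solution: e^(5t)[C_1·v + C_2·(t·v + w)].
Applying x_1(0)=1, x_2(0)=-3 gives C_1=-6, C_2=5.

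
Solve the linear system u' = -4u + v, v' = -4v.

u(t) = K_1e^(-4t) + K_2te^(-4t) - 2K_2e^(-4t), v(t) = K_2e^(-4t)

Coefficient matrix A = [[-4, 1], [0, -4]].
Characteristic polynomial det(A - λI) = λ^2 + 8λ + 16 = 0.
Single eigenvalue λ = -4 with algebraic multiplicity 2.
Eigenvector v = (1,0); generalized eigenvector w with (A-λI)w=v is (-2,1).
General solution: e^(-4t)[K_1·v + K_2·(t·v + w)].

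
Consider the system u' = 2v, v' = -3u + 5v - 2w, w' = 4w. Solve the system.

u(t) = c_1e^(2t) + 2c_2e^(3t) - 2c_3e^(4t), v(t) = c_1e^(2t) + 3c_2e^(3t) - 4c_3e^(4t), w(t) = c_3e^(4t)

Coefficient matrix A = [[0, 2, 0], [-3, 5, -2], [0, 0, 4]].
det(A - λI) = 0 gives eigenvalues λ = 2, 3, 4.
For λ=2: eigenvector (1,1,0).
For λ=3: eigenvector (2,3,0).
For λ=4: eigenvector (-2,-4,1).
General solution: c_1e^(2t)(1,1,0) + c_2e^(3t)(2,3,0) + c_3e^(4t)(-2,-4,1).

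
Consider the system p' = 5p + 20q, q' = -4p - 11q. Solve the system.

Coefficient matrix A = [[5, 20], [-4, -11]].
Characteristic polynomial det(A - λI) = λ^2 + 6λ + 25 = 0.
Eigenvalues λ = -3 ± 4i (complex conjugate pair).
For λ=-3+4i: an eigenvector is (2,-1) - i(-1,0) = (2 + i, -1).
A real fundamental pair from Re and Im of e^((-3+4i)t)v: X_1 = e^(-3t)(cos(4t)·(2,-1) + sin(4t)·(-1,0)), X_2 = e^(-3t)(sin(4t)·(2,-1) - cos(4t)·(-1,0)).
General solution: c_1X_1 + c_2X_2.

p(t) = -c_1e^(-3t)sin(4t) + 2c_1e^(-3t)cos(4t) + 2c_2e^(-3t)sin(4t) + c_2e^(-3t)cos(4t), q(t) = -c_1e^(-3t)cos(4t) - c_2e^(-3t)sin(4t)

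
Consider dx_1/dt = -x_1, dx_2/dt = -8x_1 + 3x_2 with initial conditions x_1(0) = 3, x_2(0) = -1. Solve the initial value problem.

x_1(t) = 3e^(-t), x_2(t) = -7e^(3t) + 6e^(-t)

Coefficient matrix A = [[-1, 0], [-8, 3]].
Characteristic polynomial det(A - λI) = λ^2 - 2λ - 3 = 0.
Eigenvalues λ = -1, 3.
For λ=-1: (A-λI) row 2 is [-8, 4], so an eigenvector is (1, 2).
For λ=3: (A-λI) row 1 is [-4, 0], so an eigenvector is (0, 1).
General solution: K_1e^(-t)(1,2) + K_2e^(3t)(0,1).
Applying x_1(0)=3, x_2(0)=-1 gives K_1=3, K_2=-7.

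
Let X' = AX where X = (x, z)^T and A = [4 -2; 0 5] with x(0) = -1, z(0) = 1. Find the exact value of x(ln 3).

A = [[4,-2],[0,5]]; eigenvalues λ = 5, 4.
Eigenvectors: (-2,1) for λ=5, (-1,0) for λ=4.
From the initial condition, c_1 = 1, c_2 = -1.
x(ln 3) = (1)(3^5)(-2) + (-1)(3^4)(-1) = -405.

-405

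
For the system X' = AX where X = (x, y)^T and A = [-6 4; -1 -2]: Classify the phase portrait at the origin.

stable improper node

A = [[-6,4],[-1,-2]]; det(A-λI) = λ^2 + 8λ + 16.
repeated λ = -4 with a single eigenvector.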